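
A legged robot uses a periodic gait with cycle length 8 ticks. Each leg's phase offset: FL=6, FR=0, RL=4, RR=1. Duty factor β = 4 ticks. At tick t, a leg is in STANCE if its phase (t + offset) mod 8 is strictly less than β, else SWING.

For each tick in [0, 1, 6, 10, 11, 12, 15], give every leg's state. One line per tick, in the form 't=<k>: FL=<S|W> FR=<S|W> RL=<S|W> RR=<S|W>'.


t=0: phase=(6,0,4,1) vs β=4 → FL=W FR=S RL=W RR=S
t=1: phase=(7,1,5,2) vs β=4 → FL=W FR=S RL=W RR=S
t=6: phase=(4,6,2,7) vs β=4 → FL=W FR=W RL=S RR=W
t=10: phase=(0,2,6,3) vs β=4 → FL=S FR=S RL=W RR=S
t=11: phase=(1,3,7,4) vs β=4 → FL=S FR=S RL=W RR=W
t=12: phase=(2,4,0,5) vs β=4 → FL=S FR=W RL=S RR=W
t=15: phase=(5,7,3,0) vs β=4 → FL=W FR=W RL=S RR=S

t=0: FL=W FR=S RL=W RR=S
t=1: FL=W FR=S RL=W RR=S
t=6: FL=W FR=W RL=S RR=W
t=10: FL=S FR=S RL=W RR=S
t=11: FL=S FR=S RL=W RR=W
t=12: FL=S FR=W RL=S RR=W
t=15: FL=W FR=W RL=S RR=S


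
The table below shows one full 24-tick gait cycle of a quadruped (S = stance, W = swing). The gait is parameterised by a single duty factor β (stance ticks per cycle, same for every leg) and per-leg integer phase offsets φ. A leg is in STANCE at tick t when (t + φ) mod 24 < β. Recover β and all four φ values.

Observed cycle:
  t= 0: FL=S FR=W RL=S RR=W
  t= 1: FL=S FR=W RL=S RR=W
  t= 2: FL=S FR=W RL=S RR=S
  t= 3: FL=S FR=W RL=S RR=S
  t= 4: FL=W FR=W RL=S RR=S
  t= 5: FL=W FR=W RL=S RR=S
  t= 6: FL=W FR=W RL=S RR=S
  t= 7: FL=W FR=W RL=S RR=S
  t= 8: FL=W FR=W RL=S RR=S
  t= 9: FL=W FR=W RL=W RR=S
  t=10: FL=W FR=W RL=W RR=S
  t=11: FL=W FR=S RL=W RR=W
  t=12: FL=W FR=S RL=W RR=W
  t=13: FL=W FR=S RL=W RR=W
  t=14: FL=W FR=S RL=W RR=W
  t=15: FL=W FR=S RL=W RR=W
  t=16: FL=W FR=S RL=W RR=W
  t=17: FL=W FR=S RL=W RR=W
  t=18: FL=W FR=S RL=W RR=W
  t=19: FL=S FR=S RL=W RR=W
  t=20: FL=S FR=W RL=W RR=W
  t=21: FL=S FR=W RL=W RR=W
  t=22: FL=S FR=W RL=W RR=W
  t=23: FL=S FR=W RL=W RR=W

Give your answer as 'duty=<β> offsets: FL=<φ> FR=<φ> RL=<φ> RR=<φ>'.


duty β = stance ticks per leg = 9
FL: stance ticks = 9; W→S at t=19 → φ=5
FR: stance ticks = 9; W→S at t=11 → φ=13
RL: stance ticks = 9; W→S at t=0 → φ=0
RR: stance ticks = 9; W→S at t=2 → φ=22

duty=9 offsets: FL=5 FR=13 RL=0 RR=22


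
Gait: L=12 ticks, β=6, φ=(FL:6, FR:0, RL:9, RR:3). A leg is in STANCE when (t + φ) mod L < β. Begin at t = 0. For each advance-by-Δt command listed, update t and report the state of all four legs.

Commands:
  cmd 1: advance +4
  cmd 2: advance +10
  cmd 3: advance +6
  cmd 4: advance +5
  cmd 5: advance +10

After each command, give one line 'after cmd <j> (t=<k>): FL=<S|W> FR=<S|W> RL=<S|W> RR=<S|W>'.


after cmd 1 (t=4): FL=W FR=S RL=S RR=W
after cmd 2 (t=14): FL=W FR=S RL=W RR=S
after cmd 3 (t=20): FL=S FR=W RL=S RR=W
after cmd 4 (t=25): FL=W FR=S RL=W RR=S
after cmd 5 (t=35): FL=S FR=W RL=W RR=S

start t=0: FL=W FR=S RL=W RR=S
cmd 1: advance +4 → t=4, phase=(10,4,1,7) → FL=W FR=S RL=S RR=W
cmd 2: advance +10 → t=14, phase=(8,2,11,5) → FL=W FR=S RL=W RR=S
cmd 3: advance +6 → t=20, phase=(2,8,5,11) → FL=S FR=W RL=S RR=W
cmd 4: advance +5 → t=25, phase=(7,1,10,4) → FL=W FR=S RL=W RR=S
cmd 5: advance +10 → t=35, phase=(5,11,8,2) → FL=S FR=W RL=W RR=S


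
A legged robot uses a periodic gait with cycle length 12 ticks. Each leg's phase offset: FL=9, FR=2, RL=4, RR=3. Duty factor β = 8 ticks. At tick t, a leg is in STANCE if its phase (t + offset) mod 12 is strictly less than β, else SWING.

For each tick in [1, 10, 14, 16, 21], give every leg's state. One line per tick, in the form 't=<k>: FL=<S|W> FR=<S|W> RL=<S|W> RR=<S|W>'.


t=1: FL=W FR=S RL=S RR=S
t=10: FL=S FR=S RL=S RR=S
t=14: FL=W FR=S RL=S RR=S
t=16: FL=S FR=S RL=W RR=S
t=21: FL=S FR=W RL=S RR=S

t=1: phase=(10,3,5,4) vs β=8 → FL=W FR=S RL=S RR=S
t=10: phase=(7,0,2,1) vs β=8 → FL=S FR=S RL=S RR=S
t=14: phase=(11,4,6,5) vs β=8 → FL=W FR=S RL=S RR=S
t=16: phase=(1,6,8,7) vs β=8 → FL=S FR=S RL=W RR=S
t=21: phase=(6,11,1,0) vs β=8 → FL=S FR=W RL=S RR=S


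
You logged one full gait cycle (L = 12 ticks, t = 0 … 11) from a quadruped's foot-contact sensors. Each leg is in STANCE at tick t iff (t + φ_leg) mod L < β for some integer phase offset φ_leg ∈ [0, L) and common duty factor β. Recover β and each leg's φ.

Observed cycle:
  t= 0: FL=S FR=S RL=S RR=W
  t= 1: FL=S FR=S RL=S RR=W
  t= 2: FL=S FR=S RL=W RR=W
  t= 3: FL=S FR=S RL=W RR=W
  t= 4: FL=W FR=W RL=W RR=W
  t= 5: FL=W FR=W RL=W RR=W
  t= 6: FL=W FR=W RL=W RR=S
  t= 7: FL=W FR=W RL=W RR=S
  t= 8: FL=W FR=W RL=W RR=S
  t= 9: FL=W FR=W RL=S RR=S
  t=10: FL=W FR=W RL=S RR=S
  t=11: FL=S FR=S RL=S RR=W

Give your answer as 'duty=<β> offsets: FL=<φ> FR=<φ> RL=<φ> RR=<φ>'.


duty=5 offsets: FL=1 FR=1 RL=3 RR=6

duty β = stance ticks per leg = 5
FL: stance ticks = 5; W→S at t=11 → φ=1
FR: stance ticks = 5; W→S at t=11 → φ=1
RL: stance ticks = 5; W→S at t=9 → φ=3
RR: stance ticks = 5; W→S at t=6 → φ=6


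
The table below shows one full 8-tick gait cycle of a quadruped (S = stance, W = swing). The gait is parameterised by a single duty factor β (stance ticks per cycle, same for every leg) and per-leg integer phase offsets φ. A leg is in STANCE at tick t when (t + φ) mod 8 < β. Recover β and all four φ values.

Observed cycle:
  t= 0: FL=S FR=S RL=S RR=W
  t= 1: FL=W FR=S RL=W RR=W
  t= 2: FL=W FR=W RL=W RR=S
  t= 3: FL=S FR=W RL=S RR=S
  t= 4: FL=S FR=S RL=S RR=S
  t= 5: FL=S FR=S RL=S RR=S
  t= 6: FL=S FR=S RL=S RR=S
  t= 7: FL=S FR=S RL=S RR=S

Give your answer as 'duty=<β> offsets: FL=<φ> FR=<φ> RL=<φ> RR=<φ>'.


duty β = stance ticks per leg = 6
FL: stance ticks = 6; W→S at t=3 → φ=5
FR: stance ticks = 6; W→S at t=4 → φ=4
RL: stance ticks = 6; W→S at t=3 → φ=5
RR: stance ticks = 6; W→S at t=2 → φ=6

duty=6 offsets: FL=5 FR=4 RL=5 RR=6


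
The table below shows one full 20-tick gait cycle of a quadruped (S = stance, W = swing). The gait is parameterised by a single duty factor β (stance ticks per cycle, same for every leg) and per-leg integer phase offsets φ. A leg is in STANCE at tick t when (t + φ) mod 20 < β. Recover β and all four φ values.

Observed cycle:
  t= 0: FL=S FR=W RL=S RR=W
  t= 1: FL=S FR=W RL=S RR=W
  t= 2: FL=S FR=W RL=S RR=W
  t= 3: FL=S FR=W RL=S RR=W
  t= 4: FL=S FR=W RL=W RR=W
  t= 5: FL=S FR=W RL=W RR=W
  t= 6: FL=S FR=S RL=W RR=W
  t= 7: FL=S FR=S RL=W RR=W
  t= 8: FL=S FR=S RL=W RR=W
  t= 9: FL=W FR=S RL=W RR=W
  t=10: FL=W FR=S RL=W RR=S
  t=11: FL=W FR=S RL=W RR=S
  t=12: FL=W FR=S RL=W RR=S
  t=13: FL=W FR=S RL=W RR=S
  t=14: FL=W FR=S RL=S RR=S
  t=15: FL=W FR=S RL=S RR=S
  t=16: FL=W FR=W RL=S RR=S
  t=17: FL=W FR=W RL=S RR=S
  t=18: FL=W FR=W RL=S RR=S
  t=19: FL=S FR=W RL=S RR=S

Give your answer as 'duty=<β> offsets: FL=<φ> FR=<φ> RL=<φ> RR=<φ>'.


duty=10 offsets: FL=1 FR=14 RL=6 RR=10

duty β = stance ticks per leg = 10
FL: stance ticks = 10; W→S at t=19 → φ=1
FR: stance ticks = 10; W→S at t=6 → φ=14
RL: stance ticks = 10; W→S at t=14 → φ=6
RR: stance ticks = 10; W→S at t=10 → φ=10


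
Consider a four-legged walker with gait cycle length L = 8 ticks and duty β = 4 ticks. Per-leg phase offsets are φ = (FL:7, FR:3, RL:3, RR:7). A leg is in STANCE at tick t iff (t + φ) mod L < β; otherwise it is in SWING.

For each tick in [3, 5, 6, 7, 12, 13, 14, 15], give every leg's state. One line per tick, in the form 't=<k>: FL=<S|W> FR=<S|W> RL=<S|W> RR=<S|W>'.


t=3: phase=(2,6,6,2) vs β=4 → FL=S FR=W RL=W RR=S
t=5: phase=(4,0,0,4) vs β=4 → FL=W FR=S RL=S RR=W
t=6: phase=(5,1,1,5) vs β=4 → FL=W FR=S RL=S RR=W
t=7: phase=(6,2,2,6) vs β=4 → FL=W FR=S RL=S RR=W
t=12: phase=(3,7,7,3) vs β=4 → FL=S FR=W RL=W RR=S
t=13: phase=(4,0,0,4) vs β=4 → FL=W FR=S RL=S RR=W
t=14: phase=(5,1,1,5) vs β=4 → FL=W FR=S RL=S RR=W
t=15: phase=(6,2,2,6) vs β=4 → FL=W FR=S RL=S RR=W

t=3: FL=S FR=W RL=W RR=S
t=5: FL=W FR=S RL=S RR=W
t=6: FL=W FR=S RL=S RR=W
t=7: FL=W FR=S RL=S RR=W
t=12: FL=S FR=W RL=W RR=S
t=13: FL=W FR=S RL=S RR=W
t=14: FL=W FR=S RL=S RR=W
t=15: FL=W FR=S RL=S RR=W


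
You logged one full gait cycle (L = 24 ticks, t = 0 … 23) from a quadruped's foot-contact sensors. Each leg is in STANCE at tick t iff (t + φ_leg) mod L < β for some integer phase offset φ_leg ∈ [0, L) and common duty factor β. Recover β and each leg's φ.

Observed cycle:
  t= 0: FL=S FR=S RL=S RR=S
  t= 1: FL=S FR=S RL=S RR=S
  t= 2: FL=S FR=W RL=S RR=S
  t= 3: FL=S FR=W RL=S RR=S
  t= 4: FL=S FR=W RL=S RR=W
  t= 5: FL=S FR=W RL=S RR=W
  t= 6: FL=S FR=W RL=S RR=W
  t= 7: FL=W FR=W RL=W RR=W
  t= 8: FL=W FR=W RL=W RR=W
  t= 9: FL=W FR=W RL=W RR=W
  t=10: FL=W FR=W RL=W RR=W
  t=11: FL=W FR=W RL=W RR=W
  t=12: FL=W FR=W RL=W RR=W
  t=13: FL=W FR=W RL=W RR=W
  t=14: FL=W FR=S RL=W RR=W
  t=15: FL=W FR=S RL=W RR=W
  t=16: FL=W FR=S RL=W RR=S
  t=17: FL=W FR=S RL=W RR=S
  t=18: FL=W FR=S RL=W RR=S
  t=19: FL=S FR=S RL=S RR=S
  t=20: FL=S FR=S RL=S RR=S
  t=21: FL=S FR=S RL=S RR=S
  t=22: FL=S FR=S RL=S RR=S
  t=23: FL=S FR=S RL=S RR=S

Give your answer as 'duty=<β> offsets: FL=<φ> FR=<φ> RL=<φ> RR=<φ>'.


duty β = stance ticks per leg = 12
FL: stance ticks = 12; W→S at t=19 → φ=5
FR: stance ticks = 12; W→S at t=14 → φ=10
RL: stance ticks = 12; W→S at t=19 → φ=5
RR: stance ticks = 12; W→S at t=16 → φ=8

duty=12 offsets: FL=5 FR=10 RL=5 RR=8


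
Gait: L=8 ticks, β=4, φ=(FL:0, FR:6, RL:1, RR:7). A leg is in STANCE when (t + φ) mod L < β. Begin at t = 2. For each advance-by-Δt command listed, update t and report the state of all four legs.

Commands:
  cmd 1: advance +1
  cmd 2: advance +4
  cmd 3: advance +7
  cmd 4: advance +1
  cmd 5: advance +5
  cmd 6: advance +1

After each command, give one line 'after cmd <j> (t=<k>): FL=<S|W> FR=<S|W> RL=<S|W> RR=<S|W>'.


after cmd 1 (t=3): FL=S FR=S RL=W RR=S
after cmd 2 (t=7): FL=W FR=W RL=S RR=W
after cmd 3 (t=14): FL=W FR=W RL=W RR=W
after cmd 4 (t=15): FL=W FR=W RL=S RR=W
after cmd 5 (t=20): FL=W FR=S RL=W RR=S
after cmd 6 (t=21): FL=W FR=S RL=W RR=W

start t=2: FL=S FR=S RL=S RR=S
cmd 1: advance +1 → t=3, phase=(3,1,4,2) → FL=S FR=S RL=W RR=S
cmd 2: advance +4 → t=7, phase=(7,5,0,6) → FL=W FR=W RL=S RR=W
cmd 3: advance +7 → t=14, phase=(6,4,7,5) → FL=W FR=W RL=W RR=W
cmd 4: advance +1 → t=15, phase=(7,5,0,6) → FL=W FR=W RL=S RR=W
cmd 5: advance +5 → t=20, phase=(4,2,5,3) → FL=W FR=S RL=W RR=S
cmd 6: advance +1 → t=21, phase=(5,3,6,4) → FL=W FR=S RL=W RR=W


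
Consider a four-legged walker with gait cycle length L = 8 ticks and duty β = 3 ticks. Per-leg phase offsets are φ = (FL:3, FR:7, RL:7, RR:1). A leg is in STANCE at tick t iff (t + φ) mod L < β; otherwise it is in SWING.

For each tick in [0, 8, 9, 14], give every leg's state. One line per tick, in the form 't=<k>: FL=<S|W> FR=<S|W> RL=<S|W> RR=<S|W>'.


t=0: phase=(3,7,7,1) vs β=3 → FL=W FR=W RL=W RR=S
t=8: phase=(3,7,7,1) vs β=3 → FL=W FR=W RL=W RR=S
t=9: phase=(4,0,0,2) vs β=3 → FL=W FR=S RL=S RR=S
t=14: phase=(1,5,5,7) vs β=3 → FL=S FR=W RL=W RR=W

t=0: FL=W FR=W RL=W RR=S
t=8: FL=W FR=W RL=W RR=S
t=9: FL=W FR=S RL=S RR=S
t=14: FL=S FR=W RL=W RR=W


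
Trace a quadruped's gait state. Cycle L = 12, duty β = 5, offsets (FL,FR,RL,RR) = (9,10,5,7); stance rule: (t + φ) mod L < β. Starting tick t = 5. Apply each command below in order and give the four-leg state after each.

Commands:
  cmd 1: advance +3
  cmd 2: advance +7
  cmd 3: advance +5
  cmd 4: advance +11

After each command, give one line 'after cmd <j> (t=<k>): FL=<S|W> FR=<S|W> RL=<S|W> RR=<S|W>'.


start t=5: FL=S FR=S RL=W RR=S
cmd 1: advance +3 → t=8, phase=(5,6,1,3) → FL=W FR=W RL=S RR=S
cmd 2: advance +7 → t=15, phase=(0,1,8,10) → FL=S FR=S RL=W RR=W
cmd 3: advance +5 → t=20, phase=(5,6,1,3) → FL=W FR=W RL=S RR=S
cmd 4: advance +11 → t=31, phase=(4,5,0,2) → FL=S FR=W RL=S RR=S

after cmd 1 (t=8): FL=W FR=W RL=S RR=S
after cmd 2 (t=15): FL=S FR=S RL=W RR=W
after cmd 3 (t=20): FL=W FR=W RL=S RR=S
after cmd 4 (t=31): FL=S FR=W RL=S RR=S


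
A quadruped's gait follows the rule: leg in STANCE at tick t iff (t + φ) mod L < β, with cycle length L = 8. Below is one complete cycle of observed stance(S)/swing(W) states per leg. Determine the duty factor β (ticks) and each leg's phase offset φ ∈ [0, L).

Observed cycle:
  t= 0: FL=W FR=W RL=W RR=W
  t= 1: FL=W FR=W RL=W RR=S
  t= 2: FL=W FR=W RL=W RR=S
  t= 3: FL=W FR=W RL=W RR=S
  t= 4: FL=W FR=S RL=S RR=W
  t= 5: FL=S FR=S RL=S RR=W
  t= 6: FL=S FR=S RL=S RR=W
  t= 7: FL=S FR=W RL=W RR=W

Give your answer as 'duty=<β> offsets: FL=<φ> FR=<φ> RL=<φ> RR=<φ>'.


duty β = stance ticks per leg = 3
FL: stance ticks = 3; W→S at t=5 → φ=3
FR: stance ticks = 3; W→S at t=4 → φ=4
RL: stance ticks = 3; W→S at t=4 → φ=4
RR: stance ticks = 3; W→S at t=1 → φ=7

duty=3 offsets: FL=3 FR=4 RL=4 RR=7


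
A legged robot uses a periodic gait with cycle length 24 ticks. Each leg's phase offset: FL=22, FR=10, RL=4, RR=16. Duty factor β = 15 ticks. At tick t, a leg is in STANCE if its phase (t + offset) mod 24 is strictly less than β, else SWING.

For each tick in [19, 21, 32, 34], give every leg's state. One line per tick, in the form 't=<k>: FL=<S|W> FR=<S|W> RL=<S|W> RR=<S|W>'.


t=19: FL=W FR=S RL=W RR=S
t=21: FL=W FR=S RL=S RR=S
t=32: FL=S FR=W RL=S RR=S
t=34: FL=S FR=W RL=S RR=S

t=19: phase=(17,5,23,11) vs β=15 → FL=W FR=S RL=W RR=S
t=21: phase=(19,7,1,13) vs β=15 → FL=W FR=S RL=S RR=S
t=32: phase=(6,18,12,0) vs β=15 → FL=S FR=W RL=S RR=S
t=34: phase=(8,20,14,2) vs β=15 → FL=S FR=W RL=S RR=S


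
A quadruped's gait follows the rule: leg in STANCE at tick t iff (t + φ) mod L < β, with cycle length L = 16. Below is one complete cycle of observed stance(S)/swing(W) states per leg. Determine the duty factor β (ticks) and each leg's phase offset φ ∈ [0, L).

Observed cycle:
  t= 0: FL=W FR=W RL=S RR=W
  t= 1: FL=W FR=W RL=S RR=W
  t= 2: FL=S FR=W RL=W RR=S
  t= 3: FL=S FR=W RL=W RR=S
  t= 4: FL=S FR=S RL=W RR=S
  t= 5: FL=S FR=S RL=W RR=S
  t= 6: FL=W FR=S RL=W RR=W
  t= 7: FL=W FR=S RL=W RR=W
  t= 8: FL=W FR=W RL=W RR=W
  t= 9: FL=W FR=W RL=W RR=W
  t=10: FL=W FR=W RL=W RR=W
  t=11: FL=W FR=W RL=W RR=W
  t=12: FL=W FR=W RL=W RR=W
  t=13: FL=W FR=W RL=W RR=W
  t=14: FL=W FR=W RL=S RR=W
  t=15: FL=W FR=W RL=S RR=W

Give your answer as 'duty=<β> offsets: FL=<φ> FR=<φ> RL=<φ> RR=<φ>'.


duty β = stance ticks per leg = 4
FL: stance ticks = 4; W→S at t=2 → φ=14
FR: stance ticks = 4; W→S at t=4 → φ=12
RL: stance ticks = 4; W→S at t=14 → φ=2
RR: stance ticks = 4; W→S at t=2 → φ=14

duty=4 offsets: FL=14 FR=12 RL=2 RR=14


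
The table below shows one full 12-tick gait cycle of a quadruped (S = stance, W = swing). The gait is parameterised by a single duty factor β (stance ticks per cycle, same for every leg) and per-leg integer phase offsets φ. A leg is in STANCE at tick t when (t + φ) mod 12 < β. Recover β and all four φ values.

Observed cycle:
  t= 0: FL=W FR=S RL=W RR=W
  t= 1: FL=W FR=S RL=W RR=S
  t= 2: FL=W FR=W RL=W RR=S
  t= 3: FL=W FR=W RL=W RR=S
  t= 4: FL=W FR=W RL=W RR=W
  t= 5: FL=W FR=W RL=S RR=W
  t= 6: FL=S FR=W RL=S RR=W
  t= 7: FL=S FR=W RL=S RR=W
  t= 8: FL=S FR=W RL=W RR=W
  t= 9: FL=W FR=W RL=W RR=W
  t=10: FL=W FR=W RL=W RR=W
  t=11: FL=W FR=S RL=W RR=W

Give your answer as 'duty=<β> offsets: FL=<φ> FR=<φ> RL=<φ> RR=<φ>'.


duty=3 offsets: FL=6 FR=1 RL=7 RR=11

duty β = stance ticks per leg = 3
FL: stance ticks = 3; W→S at t=6 → φ=6
FR: stance ticks = 3; W→S at t=11 → φ=1
RL: stance ticks = 3; W→S at t=5 → φ=7
RR: stance ticks = 3; W→S at t=1 → φ=11


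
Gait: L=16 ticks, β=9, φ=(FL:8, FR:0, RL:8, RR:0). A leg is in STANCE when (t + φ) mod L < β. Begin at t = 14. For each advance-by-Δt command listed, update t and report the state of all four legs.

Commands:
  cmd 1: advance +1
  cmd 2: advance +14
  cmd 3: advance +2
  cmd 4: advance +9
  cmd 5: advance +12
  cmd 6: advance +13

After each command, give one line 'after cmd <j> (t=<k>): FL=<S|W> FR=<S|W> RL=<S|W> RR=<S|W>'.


start t=14: FL=S FR=W RL=S RR=W
cmd 1: advance +1 → t=15, phase=(7,15,7,15) → FL=S FR=W RL=S RR=W
cmd 2: advance +14 → t=29, phase=(5,13,5,13) → FL=S FR=W RL=S RR=W
cmd 3: advance +2 → t=31, phase=(7,15,7,15) → FL=S FR=W RL=S RR=W
cmd 4: advance +9 → t=40, phase=(0,8,0,8) → FL=S FR=S RL=S RR=S
cmd 5: advance +12 → t=52, phase=(12,4,12,4) → FL=W FR=S RL=W RR=S
cmd 6: advance +13 → t=65, phase=(9,1,9,1) → FL=W FR=S RL=W RR=S

after cmd 1 (t=15): FL=S FR=W RL=S RR=W
after cmd 2 (t=29): FL=S FR=W RL=S RR=W
after cmd 3 (t=31): FL=S FR=W RL=S RR=W
after cmd 4 (t=40): FL=S FR=S RL=S RR=S
after cmd 5 (t=52): FL=W FR=S RL=W RR=S
after cmd 6 (t=65): FL=W FR=S RL=W RR=S


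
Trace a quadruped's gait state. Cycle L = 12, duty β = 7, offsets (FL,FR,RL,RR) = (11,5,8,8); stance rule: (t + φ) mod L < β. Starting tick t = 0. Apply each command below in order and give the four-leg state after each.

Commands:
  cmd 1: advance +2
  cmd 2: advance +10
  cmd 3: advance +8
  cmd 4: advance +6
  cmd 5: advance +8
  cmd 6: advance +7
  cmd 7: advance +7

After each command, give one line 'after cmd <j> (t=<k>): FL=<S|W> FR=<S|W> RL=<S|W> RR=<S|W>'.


start t=0: FL=W FR=S RL=W RR=W
cmd 1: advance +2 → t=2, phase=(1,7,10,10) → FL=S FR=W RL=W RR=W
cmd 2: advance +10 → t=12, phase=(11,5,8,8) → FL=W FR=S RL=W RR=W
cmd 3: advance +8 → t=20, phase=(7,1,4,4) → FL=W FR=S RL=S RR=S
cmd 4: advance +6 → t=26, phase=(1,7,10,10) → FL=S FR=W RL=W RR=W
cmd 5: advance +8 → t=34, phase=(9,3,6,6) → FL=W FR=S RL=S RR=S
cmd 6: advance +7 → t=41, phase=(4,10,1,1) → FL=S FR=W RL=S RR=S
cmd 7: advance +7 → t=48, phase=(11,5,8,8) → FL=W FR=S RL=W RR=W

after cmd 1 (t=2): FL=S FR=W RL=W RR=W
after cmd 2 (t=12): FL=W FR=S RL=W RR=W
after cmd 3 (t=20): FL=W FR=S RL=S RR=S
after cmd 4 (t=26): FL=S FR=W RL=W RR=W
after cmd 5 (t=34): FL=W FR=S RL=S RR=S
after cmd 6 (t=41): FL=S FR=W RL=S RR=S
after cmd 7 (t=48): FL=W FR=S RL=W RR=W


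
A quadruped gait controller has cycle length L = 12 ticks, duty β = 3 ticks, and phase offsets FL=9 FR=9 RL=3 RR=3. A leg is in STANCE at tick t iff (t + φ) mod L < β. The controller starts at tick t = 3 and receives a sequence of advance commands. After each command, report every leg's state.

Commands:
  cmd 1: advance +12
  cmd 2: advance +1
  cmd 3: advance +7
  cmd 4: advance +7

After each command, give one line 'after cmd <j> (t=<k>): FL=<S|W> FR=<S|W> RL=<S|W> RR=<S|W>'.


start t=3: FL=S FR=S RL=W RR=W
cmd 1: advance +12 → t=15, phase=(0,0,6,6) → FL=S FR=S RL=W RR=W
cmd 2: advance +1 → t=16, phase=(1,1,7,7) → FL=S FR=S RL=W RR=W
cmd 3: advance +7 → t=23, phase=(8,8,2,2) → FL=W FR=W RL=S RR=S
cmd 4: advance +7 → t=30, phase=(3,3,9,9) → FL=W FR=W RL=W RR=W

after cmd 1 (t=15): FL=S FR=S RL=W RR=W
after cmd 2 (t=16): FL=S FR=S RL=W RR=W
after cmd 3 (t=23): FL=W FR=W RL=S RR=S
after cmd 4 (t=30): FL=W FR=W RL=W RR=W


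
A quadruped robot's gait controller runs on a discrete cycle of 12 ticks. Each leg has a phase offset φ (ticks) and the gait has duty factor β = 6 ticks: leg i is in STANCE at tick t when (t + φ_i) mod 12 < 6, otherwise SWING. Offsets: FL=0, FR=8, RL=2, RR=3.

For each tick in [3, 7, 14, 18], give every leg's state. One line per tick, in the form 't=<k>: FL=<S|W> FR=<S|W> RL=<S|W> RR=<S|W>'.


t=3: FL=S FR=W RL=S RR=W
t=7: FL=W FR=S RL=W RR=W
t=14: FL=S FR=W RL=S RR=S
t=18: FL=W FR=S RL=W RR=W

t=3: phase=(3,11,5,6) vs β=6 → FL=S FR=W RL=S RR=W
t=7: phase=(7,3,9,10) vs β=6 → FL=W FR=S RL=W RR=W
t=14: phase=(2,10,4,5) vs β=6 → FL=S FR=W RL=S RR=S
t=18: phase=(6,2,8,9) vs β=6 → FL=W FR=S RL=W RR=W


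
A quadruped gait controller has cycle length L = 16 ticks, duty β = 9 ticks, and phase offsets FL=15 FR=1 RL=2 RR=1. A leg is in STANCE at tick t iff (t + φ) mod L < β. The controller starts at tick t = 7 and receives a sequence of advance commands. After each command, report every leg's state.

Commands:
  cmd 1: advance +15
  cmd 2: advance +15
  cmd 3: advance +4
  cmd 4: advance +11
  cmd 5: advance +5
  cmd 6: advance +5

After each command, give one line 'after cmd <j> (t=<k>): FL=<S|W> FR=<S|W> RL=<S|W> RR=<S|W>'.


start t=7: FL=S FR=S RL=W RR=S
cmd 1: advance +15 → t=22, phase=(5,7,8,7) → FL=S FR=S RL=S RR=S
cmd 2: advance +15 → t=37, phase=(4,6,7,6) → FL=S FR=S RL=S RR=S
cmd 3: advance +4 → t=41, phase=(8,10,11,10) → FL=S FR=W RL=W RR=W
cmd 4: advance +11 → t=52, phase=(3,5,6,5) → FL=S FR=S RL=S RR=S
cmd 5: advance +5 → t=57, phase=(8,10,11,10) → FL=S FR=W RL=W RR=W
cmd 6: advance +5 → t=62, phase=(13,15,0,15) → FL=W FR=W RL=S RR=W

after cmd 1 (t=22): FL=S FR=S RL=S RR=S
after cmd 2 (t=37): FL=S FR=S RL=S RR=S
after cmd 3 (t=41): FL=S FR=W RL=W RR=W
after cmd 4 (t=52): FL=S FR=S RL=S RR=S
after cmd 5 (t=57): FL=S FR=W RL=W RR=W
after cmd 6 (t=62): FL=W FR=W RL=S RR=W


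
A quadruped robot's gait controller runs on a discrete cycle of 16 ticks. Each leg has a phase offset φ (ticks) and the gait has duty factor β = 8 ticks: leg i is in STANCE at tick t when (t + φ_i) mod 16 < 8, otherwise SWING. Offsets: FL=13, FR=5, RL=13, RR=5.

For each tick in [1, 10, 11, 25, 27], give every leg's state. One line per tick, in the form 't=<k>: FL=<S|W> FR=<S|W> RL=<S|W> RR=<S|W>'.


t=1: FL=W FR=S RL=W RR=S
t=10: FL=S FR=W RL=S RR=W
t=11: FL=W FR=S RL=W RR=S
t=25: FL=S FR=W RL=S RR=W
t=27: FL=W FR=S RL=W RR=S

t=1: phase=(14,6,14,6) vs β=8 → FL=W FR=S RL=W RR=S
t=10: phase=(7,15,7,15) vs β=8 → FL=S FR=W RL=S RR=W
t=11: phase=(8,0,8,0) vs β=8 → FL=W FR=S RL=W RR=S
t=25: phase=(6,14,6,14) vs β=8 → FL=S FR=W RL=S RR=W
t=27: phase=(8,0,8,0) vs β=8 → FL=W FR=S RL=W RR=S


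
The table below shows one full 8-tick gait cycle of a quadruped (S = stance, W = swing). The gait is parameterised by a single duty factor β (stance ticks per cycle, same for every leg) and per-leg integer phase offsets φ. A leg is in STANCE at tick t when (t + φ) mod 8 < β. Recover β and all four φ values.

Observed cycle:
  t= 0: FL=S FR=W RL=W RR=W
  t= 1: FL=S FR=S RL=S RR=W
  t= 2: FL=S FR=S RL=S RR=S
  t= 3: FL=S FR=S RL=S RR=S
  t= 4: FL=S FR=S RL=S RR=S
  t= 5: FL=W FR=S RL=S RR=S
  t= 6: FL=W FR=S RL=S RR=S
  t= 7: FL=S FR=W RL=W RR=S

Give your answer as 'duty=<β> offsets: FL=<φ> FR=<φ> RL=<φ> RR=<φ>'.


duty=6 offsets: FL=1 FR=7 RL=7 RR=6

duty β = stance ticks per leg = 6
FL: stance ticks = 6; W→S at t=7 → φ=1
FR: stance ticks = 6; W→S at t=1 → φ=7
RL: stance ticks = 6; W→S at t=1 → φ=7
RR: stance ticks = 6; W→S at t=2 → φ=6


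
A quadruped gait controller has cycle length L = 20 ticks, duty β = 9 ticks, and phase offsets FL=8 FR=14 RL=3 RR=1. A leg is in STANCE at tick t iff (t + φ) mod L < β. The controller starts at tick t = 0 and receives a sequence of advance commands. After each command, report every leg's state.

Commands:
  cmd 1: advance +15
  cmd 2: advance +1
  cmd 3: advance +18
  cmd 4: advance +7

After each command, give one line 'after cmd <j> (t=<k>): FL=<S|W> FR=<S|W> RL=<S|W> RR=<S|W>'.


after cmd 1 (t=15): FL=S FR=W RL=W RR=W
after cmd 2 (t=16): FL=S FR=W RL=W RR=W
after cmd 3 (t=34): FL=S FR=S RL=W RR=W
after cmd 4 (t=41): FL=W FR=W RL=S RR=S

start t=0: FL=S FR=W RL=S RR=S
cmd 1: advance +15 → t=15, phase=(3,9,18,16) → FL=S FR=W RL=W RR=W
cmd 2: advance +1 → t=16, phase=(4,10,19,17) → FL=S FR=W RL=W RR=W
cmd 3: advance +18 → t=34, phase=(2,8,17,15) → FL=S FR=S RL=W RR=W
cmd 4: advance +7 → t=41, phase=(9,15,4,2) → FL=W FR=W RL=S RR=S


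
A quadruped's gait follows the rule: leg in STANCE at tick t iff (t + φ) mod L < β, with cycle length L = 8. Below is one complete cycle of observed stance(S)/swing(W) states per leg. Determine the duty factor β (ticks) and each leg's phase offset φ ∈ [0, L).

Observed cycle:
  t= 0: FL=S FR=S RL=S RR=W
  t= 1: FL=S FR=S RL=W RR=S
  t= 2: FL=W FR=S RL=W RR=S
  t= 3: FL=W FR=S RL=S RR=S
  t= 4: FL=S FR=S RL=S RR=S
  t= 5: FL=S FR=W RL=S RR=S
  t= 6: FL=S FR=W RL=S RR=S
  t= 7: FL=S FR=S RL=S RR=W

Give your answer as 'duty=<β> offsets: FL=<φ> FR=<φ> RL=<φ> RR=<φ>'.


duty β = stance ticks per leg = 6
FL: stance ticks = 6; W→S at t=4 → φ=4
FR: stance ticks = 6; W→S at t=7 → φ=1
RL: stance ticks = 6; W→S at t=3 → φ=5
RR: stance ticks = 6; W→S at t=1 → φ=7

duty=6 offsets: FL=4 FR=1 RL=5 RR=7


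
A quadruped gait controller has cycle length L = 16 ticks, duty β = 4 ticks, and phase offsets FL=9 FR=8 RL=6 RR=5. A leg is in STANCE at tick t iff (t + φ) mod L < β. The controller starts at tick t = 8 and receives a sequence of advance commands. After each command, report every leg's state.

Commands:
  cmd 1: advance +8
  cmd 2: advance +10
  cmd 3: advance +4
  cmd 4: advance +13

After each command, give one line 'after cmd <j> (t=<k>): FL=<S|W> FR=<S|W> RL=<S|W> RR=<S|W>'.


after cmd 1 (t=16): FL=W FR=W RL=W RR=W
after cmd 2 (t=26): FL=S FR=S RL=S RR=W
after cmd 3 (t=30): FL=W FR=W RL=W RR=S
after cmd 4 (t=43): FL=W FR=S RL=S RR=S

start t=8: FL=S FR=S RL=W RR=W
cmd 1: advance +8 → t=16, phase=(9,8,6,5) → FL=W FR=W RL=W RR=W
cmd 2: advance +10 → t=26, phase=(3,2,0,15) → FL=S FR=S RL=S RR=W
cmd 3: advance +4 → t=30, phase=(7,6,4,3) → FL=W FR=W RL=W RR=S
cmd 4: advance +13 → t=43, phase=(4,3,1,0) → FL=W FR=S RL=S RR=S


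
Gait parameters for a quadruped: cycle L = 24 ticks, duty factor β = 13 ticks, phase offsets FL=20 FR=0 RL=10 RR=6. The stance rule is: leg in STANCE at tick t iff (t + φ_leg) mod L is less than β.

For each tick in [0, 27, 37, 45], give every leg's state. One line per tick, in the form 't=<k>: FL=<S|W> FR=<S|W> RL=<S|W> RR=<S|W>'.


t=0: phase=(20,0,10,6) vs β=13 → FL=W FR=S RL=S RR=S
t=27: phase=(23,3,13,9) vs β=13 → FL=W FR=S RL=W RR=S
t=37: phase=(9,13,23,19) vs β=13 → FL=S FR=W RL=W RR=W
t=45: phase=(17,21,7,3) vs β=13 → FL=W FR=W RL=S RR=S

t=0: FL=W FR=S RL=S RR=S
t=27: FL=W FR=S RL=W RR=S
t=37: FL=S FR=W RL=W RR=W
t=45: FL=W FR=W RL=S RR=S


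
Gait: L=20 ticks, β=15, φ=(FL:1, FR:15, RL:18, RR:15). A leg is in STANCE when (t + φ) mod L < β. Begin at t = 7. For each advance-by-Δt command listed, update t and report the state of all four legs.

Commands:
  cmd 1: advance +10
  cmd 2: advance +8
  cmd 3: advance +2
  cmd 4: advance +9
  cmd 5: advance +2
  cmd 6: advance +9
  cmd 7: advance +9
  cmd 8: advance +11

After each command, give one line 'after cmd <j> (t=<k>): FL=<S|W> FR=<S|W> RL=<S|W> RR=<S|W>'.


start t=7: FL=S FR=S RL=S RR=S
cmd 1: advance +10 → t=17, phase=(18,12,15,12) → FL=W FR=S RL=W RR=S
cmd 2: advance +8 → t=25, phase=(6,0,3,0) → FL=S FR=S RL=S RR=S
cmd 3: advance +2 → t=27, phase=(8,2,5,2) → FL=S FR=S RL=S RR=S
cmd 4: advance +9 → t=36, phase=(17,11,14,11) → FL=W FR=S RL=S RR=S
cmd 5: advance +2 → t=38, phase=(19,13,16,13) → FL=W FR=S RL=W RR=S
cmd 6: advance +9 → t=47, phase=(8,2,5,2) → FL=S FR=S RL=S RR=S
cmd 7: advance +9 → t=56, phase=(17,11,14,11) → FL=W FR=S RL=S RR=S
cmd 8: advance +11 → t=67, phase=(8,2,5,2) → FL=S FR=S RL=S RR=S

after cmd 1 (t=17): FL=W FR=S RL=W RR=S
after cmd 2 (t=25): FL=S FR=S RL=S RR=S
after cmd 3 (t=27): FL=S FR=S RL=S RR=S
after cmd 4 (t=36): FL=W FR=S RL=S RR=S
after cmd 5 (t=38): FL=W FR=S RL=W RR=S
after cmd 6 (t=47): FL=S FR=S RL=S RR=S
after cmd 7 (t=56): FL=W FR=S RL=S RR=S
after cmd 8 (t=67): FL=S FR=S RL=S RR=S


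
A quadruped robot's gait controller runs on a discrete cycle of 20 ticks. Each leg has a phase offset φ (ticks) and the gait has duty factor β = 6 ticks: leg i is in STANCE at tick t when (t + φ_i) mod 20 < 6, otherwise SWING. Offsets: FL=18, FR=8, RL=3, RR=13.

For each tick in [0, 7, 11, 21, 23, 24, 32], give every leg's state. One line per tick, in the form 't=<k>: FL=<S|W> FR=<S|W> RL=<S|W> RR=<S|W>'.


t=0: phase=(18,8,3,13) vs β=6 → FL=W FR=W RL=S RR=W
t=7: phase=(5,15,10,0) vs β=6 → FL=S FR=W RL=W RR=S
t=11: phase=(9,19,14,4) vs β=6 → FL=W FR=W RL=W RR=S
t=21: phase=(19,9,4,14) vs β=6 → FL=W FR=W RL=S RR=W
t=23: phase=(1,11,6,16) vs β=6 → FL=S FR=W RL=W RR=W
t=24: phase=(2,12,7,17) vs β=6 → FL=S FR=W RL=W RR=W
t=32: phase=(10,0,15,5) vs β=6 → FL=W FR=S RL=W RR=S

t=0: FL=W FR=W RL=S RR=W
t=7: FL=S FR=W RL=W RR=S
t=11: FL=W FR=W RL=W RR=S
t=21: FL=W FR=W RL=S RR=W
t=23: FL=S FR=W RL=W RR=W
t=24: FL=S FR=W RL=W RR=W
t=32: FL=W FR=S RL=W RR=S


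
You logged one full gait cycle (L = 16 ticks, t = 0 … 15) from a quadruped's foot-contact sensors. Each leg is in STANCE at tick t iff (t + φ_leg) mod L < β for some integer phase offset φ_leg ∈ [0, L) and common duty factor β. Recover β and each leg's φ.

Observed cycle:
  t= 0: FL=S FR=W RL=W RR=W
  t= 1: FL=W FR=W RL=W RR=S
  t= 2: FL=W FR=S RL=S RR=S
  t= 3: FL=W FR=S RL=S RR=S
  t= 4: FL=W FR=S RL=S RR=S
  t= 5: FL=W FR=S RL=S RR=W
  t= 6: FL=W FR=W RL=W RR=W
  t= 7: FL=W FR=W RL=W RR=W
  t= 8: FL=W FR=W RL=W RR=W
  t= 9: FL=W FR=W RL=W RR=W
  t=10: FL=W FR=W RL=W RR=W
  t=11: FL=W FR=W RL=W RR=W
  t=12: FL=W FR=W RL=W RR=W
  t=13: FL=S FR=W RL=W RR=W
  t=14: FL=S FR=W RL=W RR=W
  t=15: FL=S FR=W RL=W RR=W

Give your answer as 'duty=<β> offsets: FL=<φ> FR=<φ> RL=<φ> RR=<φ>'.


duty=4 offsets: FL=3 FR=14 RL=14 RR=15

duty β = stance ticks per leg = 4
FL: stance ticks = 4; W→S at t=13 → φ=3
FR: stance ticks = 4; W→S at t=2 → φ=14
RL: stance ticks = 4; W→S at t=2 → φ=14
RR: stance ticks = 4; W→S at t=1 → φ=15


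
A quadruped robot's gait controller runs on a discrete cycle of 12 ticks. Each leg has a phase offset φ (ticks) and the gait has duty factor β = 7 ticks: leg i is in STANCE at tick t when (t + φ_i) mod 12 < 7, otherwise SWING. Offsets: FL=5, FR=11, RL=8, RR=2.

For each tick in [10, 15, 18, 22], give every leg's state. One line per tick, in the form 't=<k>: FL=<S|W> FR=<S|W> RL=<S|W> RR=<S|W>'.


t=10: phase=(3,9,6,0) vs β=7 → FL=S FR=W RL=S RR=S
t=15: phase=(8,2,11,5) vs β=7 → FL=W FR=S RL=W RR=S
t=18: phase=(11,5,2,8) vs β=7 → FL=W FR=S RL=S RR=W
t=22: phase=(3,9,6,0) vs β=7 → FL=S FR=W RL=S RR=S

t=10: FL=S FR=W RL=S RR=S
t=15: FL=W FR=S RL=W RR=S
t=18: FL=W FR=S RL=S RR=W
t=22: FL=S FR=W RL=S RR=S


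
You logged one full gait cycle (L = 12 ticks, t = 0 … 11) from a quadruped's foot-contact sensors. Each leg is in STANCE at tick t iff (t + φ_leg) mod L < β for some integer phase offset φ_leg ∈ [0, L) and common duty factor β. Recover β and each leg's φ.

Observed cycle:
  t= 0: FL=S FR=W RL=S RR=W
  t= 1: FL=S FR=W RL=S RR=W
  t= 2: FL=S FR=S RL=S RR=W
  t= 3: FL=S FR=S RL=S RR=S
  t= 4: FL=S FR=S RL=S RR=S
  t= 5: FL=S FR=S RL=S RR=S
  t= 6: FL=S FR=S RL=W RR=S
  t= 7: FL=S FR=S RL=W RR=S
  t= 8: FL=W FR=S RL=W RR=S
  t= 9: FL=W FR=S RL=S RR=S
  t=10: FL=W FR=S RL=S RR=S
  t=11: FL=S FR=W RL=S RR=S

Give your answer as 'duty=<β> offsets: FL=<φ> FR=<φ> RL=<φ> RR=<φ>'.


duty β = stance ticks per leg = 9
FL: stance ticks = 9; W→S at t=11 → φ=1
FR: stance ticks = 9; W→S at t=2 → φ=10
RL: stance ticks = 9; W→S at t=9 → φ=3
RR: stance ticks = 9; W→S at t=3 → φ=9

duty=9 offsets: FL=1 FR=10 RL=3 RR=9


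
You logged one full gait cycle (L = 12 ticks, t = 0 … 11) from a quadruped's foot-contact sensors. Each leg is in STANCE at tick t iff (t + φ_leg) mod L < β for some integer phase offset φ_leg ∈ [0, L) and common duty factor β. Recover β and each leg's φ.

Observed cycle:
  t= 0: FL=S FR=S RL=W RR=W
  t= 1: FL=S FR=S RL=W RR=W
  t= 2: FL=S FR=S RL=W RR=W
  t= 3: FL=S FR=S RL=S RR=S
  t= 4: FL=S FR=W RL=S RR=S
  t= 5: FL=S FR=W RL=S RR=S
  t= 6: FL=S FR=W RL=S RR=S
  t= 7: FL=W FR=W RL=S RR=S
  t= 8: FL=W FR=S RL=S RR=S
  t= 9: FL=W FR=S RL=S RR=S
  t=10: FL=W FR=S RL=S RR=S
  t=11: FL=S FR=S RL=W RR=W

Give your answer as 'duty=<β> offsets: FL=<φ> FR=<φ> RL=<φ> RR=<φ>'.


duty=8 offsets: FL=1 FR=4 RL=9 RR=9

duty β = stance ticks per leg = 8
FL: stance ticks = 8; W→S at t=11 → φ=1
FR: stance ticks = 8; W→S at t=8 → φ=4
RL: stance ticks = 8; W→S at t=3 → φ=9
RR: stance ticks = 8; W→S at t=3 → φ=9


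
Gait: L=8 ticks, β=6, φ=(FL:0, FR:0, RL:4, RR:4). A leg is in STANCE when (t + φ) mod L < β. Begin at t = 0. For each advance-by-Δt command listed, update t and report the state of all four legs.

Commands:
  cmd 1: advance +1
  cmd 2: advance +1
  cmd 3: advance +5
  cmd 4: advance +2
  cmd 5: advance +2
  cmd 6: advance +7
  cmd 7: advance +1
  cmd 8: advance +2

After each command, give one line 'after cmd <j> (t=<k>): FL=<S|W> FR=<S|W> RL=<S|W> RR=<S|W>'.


after cmd 1 (t=1): FL=S FR=S RL=S RR=S
after cmd 2 (t=2): FL=S FR=S RL=W RR=W
after cmd 3 (t=7): FL=W FR=W RL=S RR=S
after cmd 4 (t=9): FL=S FR=S RL=S RR=S
after cmd 5 (t=11): FL=S FR=S RL=W RR=W
after cmd 6 (t=18): FL=S FR=S RL=W RR=W
after cmd 7 (t=19): FL=S FR=S RL=W RR=W
after cmd 8 (t=21): FL=S FR=S RL=S RR=S

start t=0: FL=S FR=S RL=S RR=S
cmd 1: advance +1 → t=1, phase=(1,1,5,5) → FL=S FR=S RL=S RR=S
cmd 2: advance +1 → t=2, phase=(2,2,6,6) → FL=S FR=S RL=W RR=W
cmd 3: advance +5 → t=7, phase=(7,7,3,3) → FL=W FR=W RL=S RR=S
cmd 4: advance +2 → t=9, phase=(1,1,5,5) → FL=S FR=S RL=S RR=S
cmd 5: advance +2 → t=11, phase=(3,3,7,7) → FL=S FR=S RL=W RR=W
cmd 6: advance +7 → t=18, phase=(2,2,6,6) → FL=S FR=S RL=W RR=W
cmd 7: advance +1 → t=19, phase=(3,3,7,7) → FL=S FR=S RL=W RR=W
cmd 8: advance +2 → t=21, phase=(5,5,1,1) → FL=S FR=S RL=S RR=S


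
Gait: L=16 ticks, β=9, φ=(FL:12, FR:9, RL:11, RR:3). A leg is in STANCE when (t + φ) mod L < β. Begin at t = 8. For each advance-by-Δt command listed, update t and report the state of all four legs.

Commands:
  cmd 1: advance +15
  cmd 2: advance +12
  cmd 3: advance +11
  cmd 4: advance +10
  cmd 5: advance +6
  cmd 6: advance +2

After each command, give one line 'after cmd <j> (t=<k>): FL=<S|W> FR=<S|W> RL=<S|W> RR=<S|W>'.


start t=8: FL=S FR=S RL=S RR=W
cmd 1: advance +15 → t=23, phase=(3,0,2,10) → FL=S FR=S RL=S RR=W
cmd 2: advance +12 → t=35, phase=(15,12,14,6) → FL=W FR=W RL=W RR=S
cmd 3: advance +11 → t=46, phase=(10,7,9,1) → FL=W FR=S RL=W RR=S
cmd 4: advance +10 → t=56, phase=(4,1,3,11) → FL=S FR=S RL=S RR=W
cmd 5: advance +6 → t=62, phase=(10,7,9,1) → FL=W FR=S RL=W RR=S
cmd 6: advance +2 → t=64, phase=(12,9,11,3) → FL=W FR=W RL=W RR=S

after cmd 1 (t=23): FL=S FR=S RL=S RR=W
after cmd 2 (t=35): FL=W FR=W RL=W RR=S
after cmd 3 (t=46): FL=W FR=S RL=W RR=S
after cmd 4 (t=56): FL=S FR=S RL=S RR=W
after cmd 5 (t=62): FL=W FR=S RL=W RR=S
after cmd 6 (t=64): FL=W FR=W RL=W RR=S


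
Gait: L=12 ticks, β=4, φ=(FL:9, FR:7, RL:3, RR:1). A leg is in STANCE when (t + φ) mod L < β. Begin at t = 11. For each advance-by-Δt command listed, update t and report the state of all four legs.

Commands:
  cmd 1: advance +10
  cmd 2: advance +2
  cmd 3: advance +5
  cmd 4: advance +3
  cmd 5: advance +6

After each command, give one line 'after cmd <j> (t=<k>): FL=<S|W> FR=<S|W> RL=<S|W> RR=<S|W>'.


start t=11: FL=W FR=W RL=S RR=S
cmd 1: advance +10 → t=21, phase=(6,4,0,10) → FL=W FR=W RL=S RR=W
cmd 2: advance +2 → t=23, phase=(8,6,2,0) → FL=W FR=W RL=S RR=S
cmd 3: advance +5 → t=28, phase=(1,11,7,5) → FL=S FR=W RL=W RR=W
cmd 4: advance +3 → t=31, phase=(4,2,10,8) → FL=W FR=S RL=W RR=W
cmd 5: advance +6 → t=37, phase=(10,8,4,2) → FL=W FR=W RL=W RR=S

after cmd 1 (t=21): FL=W FR=W RL=S RR=W
after cmd 2 (t=23): FL=W FR=W RL=S RR=S
after cmd 3 (t=28): FL=S FR=W RL=W RR=W
after cmd 4 (t=31): FL=W FR=S RL=W RR=W
after cmd 5 (t=37): FL=W FR=W RL=W RR=S


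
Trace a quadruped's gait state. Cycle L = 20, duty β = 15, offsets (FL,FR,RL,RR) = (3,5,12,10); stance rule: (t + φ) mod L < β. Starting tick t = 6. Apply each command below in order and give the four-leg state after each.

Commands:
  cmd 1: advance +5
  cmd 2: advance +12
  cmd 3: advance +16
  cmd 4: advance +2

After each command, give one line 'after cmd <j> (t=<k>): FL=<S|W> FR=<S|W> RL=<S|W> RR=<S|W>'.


after cmd 1 (t=11): FL=S FR=W RL=S RR=S
after cmd 2 (t=23): FL=S FR=S RL=W RR=S
after cmd 3 (t=39): FL=S FR=S RL=S RR=S
after cmd 4 (t=41): FL=S FR=S RL=S RR=S

start t=6: FL=S FR=S RL=W RR=W
cmd 1: advance +5 → t=11, phase=(14,16,3,1) → FL=S FR=W RL=S RR=S
cmd 2: advance +12 → t=23, phase=(6,8,15,13) → FL=S FR=S RL=W RR=S
cmd 3: advance +16 → t=39, phase=(2,4,11,9) → FL=S FR=S RL=S RR=S
cmd 4: advance +2 → t=41, phase=(4,6,13,11) → FL=S FR=S RL=S RR=S


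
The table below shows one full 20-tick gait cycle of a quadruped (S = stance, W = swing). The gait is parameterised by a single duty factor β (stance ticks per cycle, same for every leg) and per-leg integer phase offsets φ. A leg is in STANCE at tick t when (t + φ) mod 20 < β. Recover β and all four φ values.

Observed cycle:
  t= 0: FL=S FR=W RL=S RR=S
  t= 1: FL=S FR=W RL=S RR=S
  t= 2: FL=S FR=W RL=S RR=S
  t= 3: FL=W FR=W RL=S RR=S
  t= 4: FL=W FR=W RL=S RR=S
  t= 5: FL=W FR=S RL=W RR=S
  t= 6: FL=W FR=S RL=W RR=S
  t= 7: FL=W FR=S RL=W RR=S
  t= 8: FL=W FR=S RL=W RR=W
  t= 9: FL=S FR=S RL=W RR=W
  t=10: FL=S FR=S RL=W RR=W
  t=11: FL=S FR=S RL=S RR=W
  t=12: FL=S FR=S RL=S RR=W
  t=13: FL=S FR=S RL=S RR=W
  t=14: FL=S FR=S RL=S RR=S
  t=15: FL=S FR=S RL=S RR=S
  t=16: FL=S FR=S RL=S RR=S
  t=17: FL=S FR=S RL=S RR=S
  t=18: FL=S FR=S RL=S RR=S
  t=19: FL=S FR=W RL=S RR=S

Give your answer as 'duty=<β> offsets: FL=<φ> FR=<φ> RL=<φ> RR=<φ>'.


duty β = stance ticks per leg = 14
FL: stance ticks = 14; W→S at t=9 → φ=11
FR: stance ticks = 14; W→S at t=5 → φ=15
RL: stance ticks = 14; W→S at t=11 → φ=9
RR: stance ticks = 14; W→S at t=14 → φ=6

duty=14 offsets: FL=11 FR=15 RL=9 RR=6


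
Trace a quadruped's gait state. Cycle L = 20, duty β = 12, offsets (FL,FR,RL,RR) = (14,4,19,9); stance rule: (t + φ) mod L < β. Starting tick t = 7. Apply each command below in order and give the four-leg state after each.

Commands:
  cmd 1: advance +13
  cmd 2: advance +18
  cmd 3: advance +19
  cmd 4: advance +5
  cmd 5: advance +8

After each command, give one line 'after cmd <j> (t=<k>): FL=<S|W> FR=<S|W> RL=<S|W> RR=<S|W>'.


start t=7: FL=S FR=S RL=S RR=W
cmd 1: advance +13 → t=20, phase=(14,4,19,9) → FL=W FR=S RL=W RR=S
cmd 2: advance +18 → t=38, phase=(12,2,17,7) → FL=W FR=S RL=W RR=S
cmd 3: advance +19 → t=57, phase=(11,1,16,6) → FL=S FR=S RL=W RR=S
cmd 4: advance +5 → t=62, phase=(16,6,1,11) → FL=W FR=S RL=S RR=S
cmd 5: advance +8 → t=70, phase=(4,14,9,19) → FL=S FR=W RL=S RR=W

after cmd 1 (t=20): FL=W FR=S RL=W RR=S
after cmd 2 (t=38): FL=W FR=S RL=W RR=S
after cmd 3 (t=57): FL=S FR=S RL=W RR=S
after cmd 4 (t=62): FL=W FR=S RL=S RR=S
after cmd 5 (t=70): FL=S FR=W RL=S RR=W


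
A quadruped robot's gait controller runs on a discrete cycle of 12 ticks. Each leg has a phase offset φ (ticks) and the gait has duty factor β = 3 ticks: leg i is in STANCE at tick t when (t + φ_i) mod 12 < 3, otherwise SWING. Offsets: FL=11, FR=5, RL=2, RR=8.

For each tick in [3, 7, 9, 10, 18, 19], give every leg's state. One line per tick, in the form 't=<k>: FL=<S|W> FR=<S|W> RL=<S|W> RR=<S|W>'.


t=3: phase=(2,8,5,11) vs β=3 → FL=S FR=W RL=W RR=W
t=7: phase=(6,0,9,3) vs β=3 → FL=W FR=S RL=W RR=W
t=9: phase=(8,2,11,5) vs β=3 → FL=W FR=S RL=W RR=W
t=10: phase=(9,3,0,6) vs β=3 → FL=W FR=W RL=S RR=W
t=18: phase=(5,11,8,2) vs β=3 → FL=W FR=W RL=W RR=S
t=19: phase=(6,0,9,3) vs β=3 → FL=W FR=S RL=W RR=W

t=3: FL=S FR=W RL=W RR=W
t=7: FL=W FR=S RL=W RR=W
t=9: FL=W FR=S RL=W RR=W
t=10: FL=W FR=W RL=S RR=W
t=18: FL=W FR=W RL=W RR=S
t=19: FL=W FR=S RL=W RR=W


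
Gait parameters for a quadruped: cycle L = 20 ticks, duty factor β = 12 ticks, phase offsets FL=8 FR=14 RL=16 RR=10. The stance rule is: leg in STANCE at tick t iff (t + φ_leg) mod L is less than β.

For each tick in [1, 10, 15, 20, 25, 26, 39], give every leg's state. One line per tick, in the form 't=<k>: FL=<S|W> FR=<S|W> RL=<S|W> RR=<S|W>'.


t=1: FL=S FR=W RL=W RR=S
t=10: FL=W FR=S RL=S RR=S
t=15: FL=S FR=S RL=S RR=S
t=20: FL=S FR=W RL=W RR=S
t=25: FL=W FR=W RL=S RR=W
t=26: FL=W FR=S RL=S RR=W
t=39: FL=S FR=W RL=W RR=S

t=1: phase=(9,15,17,11) vs β=12 → FL=S FR=W RL=W RR=S
t=10: phase=(18,4,6,0) vs β=12 → FL=W FR=S RL=S RR=S
t=15: phase=(3,9,11,5) vs β=12 → FL=S FR=S RL=S RR=S
t=20: phase=(8,14,16,10) vs β=12 → FL=S FR=W RL=W RR=S
t=25: phase=(13,19,1,15) vs β=12 → FL=W FR=W RL=S RR=W
t=26: phase=(14,0,2,16) vs β=12 → FL=W FR=S RL=S RR=W
t=39: phase=(7,13,15,9) vs β=12 → FL=S FR=W RL=W RR=S
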